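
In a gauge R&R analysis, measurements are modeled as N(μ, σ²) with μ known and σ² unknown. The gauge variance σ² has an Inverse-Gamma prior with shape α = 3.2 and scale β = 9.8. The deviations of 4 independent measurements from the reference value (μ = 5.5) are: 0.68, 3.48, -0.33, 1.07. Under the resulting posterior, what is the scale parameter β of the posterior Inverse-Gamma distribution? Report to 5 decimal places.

16.71330

With known mean μ and an Inverse-Gamma(α, β) prior on σ², the Normal likelihood is conjugate: posterior is Inv-Gamma(α + n/2, β + Σ(xᵢ−μ)²/2).
Σ(xᵢ−μ)² = (0.68)² + (3.48)² + (-0.33)² + (1.07)² = 13.8266.
Posterior: Inv-Gamma(3.2 + 4/2, 9.8 + 13.8266/2) = Inv-Gamma(5.20, 16.71330).
Posterior β = 16.71330.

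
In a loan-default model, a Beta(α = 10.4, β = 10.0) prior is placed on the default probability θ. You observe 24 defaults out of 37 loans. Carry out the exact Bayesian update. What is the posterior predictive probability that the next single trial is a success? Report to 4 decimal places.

0.5993

The Beta prior is conjugate to a Binomial/Bernoulli likelihood; the update adds successes to α and failures to β.
Posterior: Beta(α+k, β+n−k) = Beta(10.4+24, 10.0+13) = Beta(34.4, 23.0).
For a single future Bernoulli trial, P(success | data) = α/(α+β) = 0.5993.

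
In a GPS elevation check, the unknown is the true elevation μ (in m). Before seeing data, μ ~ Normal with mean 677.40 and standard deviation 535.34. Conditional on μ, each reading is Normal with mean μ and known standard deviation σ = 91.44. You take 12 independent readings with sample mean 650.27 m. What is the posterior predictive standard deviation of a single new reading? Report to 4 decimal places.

For Normal data with known variance σ², a Normal(μ₀, σ₀²) prior on μ is conjugate. Posterior precision = 1/σ₀² + n/σ²; posterior mean is the precision-weighted average of μ₀ and x̄.
σ₀² = 535.34² = 286588.9156, σ² = 91.44² = 8361.2736; σ² + n·σ₀² = 8361.2736 + 12·286588.9156 = 3447428.2608.
Posterior precision = 1/σ₀² + n/σ² = 1/286588.9156 + 12/8361.2736 = (σ² + n·σ₀²)/(σ₀²σ²) = 3447428.2608/(286588.9156·8361.2736); posterior variance σₙ² = σ₀²σ²/(σ² + n·σ₀²) = 286588.9156·8361.2736/3447428.2608 = 695.082871.
Predictive variance for one new observation = σₙ² + σ² = 286588.9156·8361.2736/3447428.2608 + 8361.2736 = σ²·(σ₀² + 3447428.2608)/3447428.2608 = 8361.2736·3734017.1764/3447428.2608 = 9056.356471; SD = √(8361.2736·3734017.1764/3447428.2608) = 95.1649.

95.1649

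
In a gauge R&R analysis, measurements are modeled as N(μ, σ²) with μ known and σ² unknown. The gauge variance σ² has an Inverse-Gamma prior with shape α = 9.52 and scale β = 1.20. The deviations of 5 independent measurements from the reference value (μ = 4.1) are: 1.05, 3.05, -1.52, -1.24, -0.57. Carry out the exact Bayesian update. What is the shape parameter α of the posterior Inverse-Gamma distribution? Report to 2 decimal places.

12.02

With known mean μ and an Inverse-Gamma(α, β) prior on σ², the Normal likelihood is conjugate: posterior is Inv-Gamma(α + n/2, β + Σ(xᵢ−μ)²/2).
Σ(xᵢ−μ)² = (1.05)² + (3.05)² + (-1.52)² + (-1.24)² + (-0.57)² = 14.5779.
Posterior: Inv-Gamma(9.52 + 5/2, 1.20 + 14.5779/2) = Inv-Gamma(12.02, 8.48895).
Posterior α = 12.02.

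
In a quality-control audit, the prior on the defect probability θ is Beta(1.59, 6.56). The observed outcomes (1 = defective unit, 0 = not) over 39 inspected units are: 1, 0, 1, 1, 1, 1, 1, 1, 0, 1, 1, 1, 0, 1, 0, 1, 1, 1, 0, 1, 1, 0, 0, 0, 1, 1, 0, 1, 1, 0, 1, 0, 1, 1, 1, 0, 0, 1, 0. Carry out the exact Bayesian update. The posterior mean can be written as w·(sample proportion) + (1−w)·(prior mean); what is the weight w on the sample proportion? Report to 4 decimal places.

0.8271

The Beta prior is conjugate to a Binomial/Bernoulli likelihood; the update adds successes to α and failures to β.
Posterior mean = (α₀+k)/(α₀+β₀+n) = [n/(α₀+β₀+n)]·(k/n) + [(α₀+β₀)/(α₀+β₀+n)]·α₀/(α₀+β₀), so only n and the prior enter the weight.
The weight on the data is w = n/(α₀+β₀+n) = 39/(1.59+6.56+39) = 39/47.15 = 0.8271.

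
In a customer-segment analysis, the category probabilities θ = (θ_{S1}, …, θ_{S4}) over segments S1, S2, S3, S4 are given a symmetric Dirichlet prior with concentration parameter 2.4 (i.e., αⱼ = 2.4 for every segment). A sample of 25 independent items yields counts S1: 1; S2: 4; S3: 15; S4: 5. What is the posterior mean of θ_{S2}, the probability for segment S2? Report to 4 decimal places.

The Dirichlet prior is conjugate to the Multinomial likelihood: each posterior αⱼ = prior αⱼ + observed count nⱼ.
Posterior concentration: (3.4, 6.4, 17.4, 7.4), total = 34.6.
E[θ_{S2}|data] = α_{S2}/Σα = 6.4/34.6 = 0.1850.

0.1850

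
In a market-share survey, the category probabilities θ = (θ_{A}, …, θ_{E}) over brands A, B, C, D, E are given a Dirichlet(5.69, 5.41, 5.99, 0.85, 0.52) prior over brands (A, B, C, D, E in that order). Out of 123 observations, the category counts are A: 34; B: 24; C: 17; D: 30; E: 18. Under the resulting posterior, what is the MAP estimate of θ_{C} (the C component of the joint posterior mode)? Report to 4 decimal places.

0.1611

The Dirichlet prior is conjugate to the Multinomial likelihood: each posterior αⱼ = prior αⱼ + observed count nⱼ.
Posterior concentration: (39.69, 29.41, 22.99, 30.85, 18.52), total = 141.46.
Joint mode component: (α_{C}−1)/(Σα−K) = 21.99/136.46 = 0.1611.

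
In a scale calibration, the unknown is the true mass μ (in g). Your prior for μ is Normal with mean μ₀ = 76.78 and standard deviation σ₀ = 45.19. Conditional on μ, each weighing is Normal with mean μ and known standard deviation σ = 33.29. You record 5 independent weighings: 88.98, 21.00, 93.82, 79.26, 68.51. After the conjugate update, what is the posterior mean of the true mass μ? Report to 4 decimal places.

For Normal data with known variance σ², a Normal(μ₀, σ₀²) prior on μ is conjugate. Posterior precision = 1/σ₀² + n/σ²; posterior mean is the precision-weighted average of μ₀ and x̄.
Σxᵢ = 88.98 + 21.00 + 93.82 + 79.26 + 68.51 = 351.57, so n·x̄ = 351.57.
σ₀² = 45.19² = 2042.1361, σ² = 33.29² = 1108.2241; σ² + n·σ₀² = 1108.2241 + 5·2042.1361 = 11318.9046.
Posterior mean = (μ₀/σ₀² + n·x̄/σ²)/(1/σ₀² + n/σ²) = (σ²·μ₀ + σ₀²·n·x̄)/(σ² + n·σ₀²) = (1108.2241·76.78 + 2042.1361·351.57)/11318.9046 = 803043.235075/11318.9046 = 70.9471.

70.9471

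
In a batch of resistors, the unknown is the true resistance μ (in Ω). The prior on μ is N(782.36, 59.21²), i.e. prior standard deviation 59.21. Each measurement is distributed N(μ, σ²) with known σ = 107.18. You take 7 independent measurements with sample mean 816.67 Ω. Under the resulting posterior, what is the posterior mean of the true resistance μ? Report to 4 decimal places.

For Normal data with known variance σ², a Normal(μ₀, σ₀²) prior on μ is conjugate. Posterior precision = 1/σ₀² + n/σ²; posterior mean is the precision-weighted average of μ₀ and x̄.
n·x̄ = 7·816.67 = 5716.69.
σ₀² = 59.21² = 3505.8241, σ² = 107.18² = 11487.5524; σ² + n·σ₀² = 11487.5524 + 7·3505.8241 = 36028.3211.
Posterior mean = (μ₀/σ₀² + n·x̄/σ²)/(1/σ₀² + n/σ²) = (σ²·μ₀ + σ₀²·n·x̄)/(σ² + n·σ₀²) = (11487.5524·782.36 + 3505.8241·5716.69)/36028.3211 = 29029111.069893/36028.3211 = 805.7303.

805.7303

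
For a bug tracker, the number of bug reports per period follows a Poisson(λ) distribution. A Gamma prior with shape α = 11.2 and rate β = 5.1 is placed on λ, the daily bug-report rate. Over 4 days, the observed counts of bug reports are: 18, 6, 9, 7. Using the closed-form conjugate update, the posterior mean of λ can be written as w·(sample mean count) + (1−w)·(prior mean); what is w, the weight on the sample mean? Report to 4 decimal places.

With a Gamma(shape α, rate β) prior, the Poisson likelihood is conjugate: the posterior is Gamma(α + ΣXᵢ, β + n).
Posterior mean = (α₀+S)/(β₀+n) = [n/(β₀+n)]·(S/n) + [β₀/(β₀+n)]·(α₀/β₀), so only n and β₀ enter the weight.
Weight on data w = n/(β₀+n) = 4/(5.1+4) = 4/9.1 = 0.4396.

0.4396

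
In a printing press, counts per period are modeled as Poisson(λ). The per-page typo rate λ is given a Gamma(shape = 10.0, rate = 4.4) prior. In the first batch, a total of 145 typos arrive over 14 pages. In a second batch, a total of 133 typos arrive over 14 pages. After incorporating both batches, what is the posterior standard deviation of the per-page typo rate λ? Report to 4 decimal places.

With a Gamma(shape α, rate β) prior, the Poisson likelihood is conjugate: the posterior is Gamma(α + ΣXᵢ, β + n).
After batch 1: Gamma(α+S, β+n) = Gamma(10.0+145, 4.4+14) = Gamma(155.0, 18.4).
After batch 2: Gamma(α+S, β+n) = Gamma(155.0+133, 18.4+14) = Gamma(288.0, 32.4).
SD = √α/β = √288.0/32.4 = 0.5238.

0.5238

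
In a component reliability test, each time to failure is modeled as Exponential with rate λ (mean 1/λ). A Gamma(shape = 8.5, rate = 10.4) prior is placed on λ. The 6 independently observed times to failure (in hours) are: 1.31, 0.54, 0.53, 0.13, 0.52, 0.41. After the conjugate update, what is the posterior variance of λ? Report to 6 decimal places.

0.075700

With a Gamma(shape α, rate β) prior on the exponential rate λ, the posterior after n observations with total T = Σxᵢ is Gamma(α+n, β+T).
Sum of observations T = 3.44 hours; n = 6.
Posterior: Gamma(8.5+6, 10.4+3.44) = Gamma(14.5, 13.84).
Var = α/β² = 0.075700.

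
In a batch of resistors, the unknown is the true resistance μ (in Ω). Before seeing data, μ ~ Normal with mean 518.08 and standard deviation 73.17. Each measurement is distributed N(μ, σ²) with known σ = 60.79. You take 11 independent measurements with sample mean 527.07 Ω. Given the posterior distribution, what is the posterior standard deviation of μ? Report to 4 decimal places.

For Normal data with known variance σ², a Normal(μ₀, σ₀²) prior on μ is conjugate. Posterior precision = 1/σ₀² + n/σ²; posterior mean is the precision-weighted average of μ₀ and x̄.
σ₀² = 73.17² = 5353.8489, σ² = 60.79² = 3695.4241; σ² + n·σ₀² = 3695.4241 + 11·5353.8489 = 62587.762.
Posterior precision = 1/σ₀² + n/σ² = 1/5353.8489 + 11/3695.4241 = (σ² + n·σ₀²)/(σ₀²σ²) = 62587.762/(5353.8489·3695.4241); posterior variance σₙ² = σ₀²σ²/(σ² + n·σ₀²) = 5353.8489·3695.4241/62587.762 = 316.111994.
Posterior SD = √σₙ² = √(5353.8489·3695.4241/62587.762) = 17.7795.

17.7795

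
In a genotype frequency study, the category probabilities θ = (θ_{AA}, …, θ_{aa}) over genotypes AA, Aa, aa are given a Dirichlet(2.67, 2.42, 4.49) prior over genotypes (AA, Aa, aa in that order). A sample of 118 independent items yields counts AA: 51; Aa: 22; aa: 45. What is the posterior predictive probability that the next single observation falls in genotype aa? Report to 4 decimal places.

The Dirichlet prior is conjugate to the Multinomial likelihood: each posterior αⱼ = prior αⱼ + observed count nⱼ.
Posterior concentration: (53.67, 24.42, 49.49), total = 127.58.
P(next = aa | data) = α_{aa}/Σα = 0.3879.

0.3879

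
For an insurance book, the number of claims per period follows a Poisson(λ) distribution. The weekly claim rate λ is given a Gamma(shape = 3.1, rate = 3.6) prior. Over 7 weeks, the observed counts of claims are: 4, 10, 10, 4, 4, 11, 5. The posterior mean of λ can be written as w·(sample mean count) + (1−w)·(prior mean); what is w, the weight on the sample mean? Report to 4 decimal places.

With a Gamma(shape α, rate β) prior, the Poisson likelihood is conjugate: the posterior is Gamma(α + ΣXᵢ, β + n).
Posterior mean = (α₀+S)/(β₀+n) = [n/(β₀+n)]·(S/n) + [β₀/(β₀+n)]·(α₀/β₀), so only n and β₀ enter the weight.
Weight on data w = n/(β₀+n) = 7/(3.6+7) = 7/10.6 = 0.6604.

0.6604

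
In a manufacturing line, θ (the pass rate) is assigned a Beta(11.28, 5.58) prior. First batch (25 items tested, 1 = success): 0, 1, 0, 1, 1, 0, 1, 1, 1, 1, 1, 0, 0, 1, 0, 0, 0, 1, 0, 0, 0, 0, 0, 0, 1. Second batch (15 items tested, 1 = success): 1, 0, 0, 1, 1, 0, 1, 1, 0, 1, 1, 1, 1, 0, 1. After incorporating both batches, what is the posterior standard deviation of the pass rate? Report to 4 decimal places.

0.0651

The Beta prior is conjugate to a Binomial/Bernoulli likelihood; the update adds successes to α and failures to β.
After batch 1: Beta(11.28+11, 5.58+14) = Beta(22.28, 19.58).
After batch 2: Beta(22.28+10, 19.58+5) = Beta(32.28, 24.58).
Var = αβ/((α+β)²(α+β+1)) = 32.28·24.58/(56.86²·57.86) = 0.00424154; SD = √0.00424154 = 0.0651.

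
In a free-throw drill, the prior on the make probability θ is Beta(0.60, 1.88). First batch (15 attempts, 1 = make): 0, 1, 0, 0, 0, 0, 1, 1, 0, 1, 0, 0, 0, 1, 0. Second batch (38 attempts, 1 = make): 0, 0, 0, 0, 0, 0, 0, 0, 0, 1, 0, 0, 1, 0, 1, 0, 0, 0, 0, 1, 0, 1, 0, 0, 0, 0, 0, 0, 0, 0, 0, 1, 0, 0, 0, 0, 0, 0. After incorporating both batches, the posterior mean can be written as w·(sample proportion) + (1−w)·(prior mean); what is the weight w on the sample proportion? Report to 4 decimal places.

The Beta prior is conjugate to a Binomial/Bernoulli likelihood; the update adds successes to α and failures to β.
Total number of attempts: n = 15 + 38 = 53.
Posterior mean = (α₀+k)/(α₀+β₀+n) = [n/(α₀+β₀+n)]·(k/n) + [(α₀+β₀)/(α₀+β₀+n)]·α₀/(α₀+β₀), so only n and the prior enter the weight.
The weight on the data is w = n/(α₀+β₀+n) = 53/(0.60+1.88+53) = 53/55.48 = 0.9553.

0.9553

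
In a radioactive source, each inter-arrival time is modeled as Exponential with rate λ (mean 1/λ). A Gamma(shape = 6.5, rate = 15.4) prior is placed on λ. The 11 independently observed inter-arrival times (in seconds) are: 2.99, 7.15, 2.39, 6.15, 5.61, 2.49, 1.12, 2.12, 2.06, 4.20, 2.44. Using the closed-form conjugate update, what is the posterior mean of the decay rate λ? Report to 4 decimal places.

0.3234

With a Gamma(shape α, rate β) prior on the exponential rate λ, the posterior after n observations with total T = Σxᵢ is Gamma(α+n, β+T).
Sum of observations T = 38.72 seconds; n = 11.
Posterior: Gamma(6.5+11, 15.4+38.72) = Gamma(17.5, 54.12).
Posterior mean of λ = α/β = 17.5/54.12 = 0.3234.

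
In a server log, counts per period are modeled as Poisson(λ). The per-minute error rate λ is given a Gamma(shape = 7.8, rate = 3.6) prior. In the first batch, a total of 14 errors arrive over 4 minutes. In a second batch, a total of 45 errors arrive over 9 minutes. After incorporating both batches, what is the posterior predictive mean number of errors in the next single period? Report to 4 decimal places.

4.0241

With a Gamma(shape α, rate β) prior, the Poisson likelihood is conjugate: the posterior is Gamma(α + ΣXᵢ, β + n).
After batch 1: Gamma(α+S, β+n) = Gamma(7.8+14, 3.6+4) = Gamma(21.8, 7.6).
After batch 2: Gamma(α+S, β+n) = Gamma(21.8+45, 7.6+9) = Gamma(66.8, 16.6).
The predictive distribution for one future period is NegBinom with mean α/β = 4.0241.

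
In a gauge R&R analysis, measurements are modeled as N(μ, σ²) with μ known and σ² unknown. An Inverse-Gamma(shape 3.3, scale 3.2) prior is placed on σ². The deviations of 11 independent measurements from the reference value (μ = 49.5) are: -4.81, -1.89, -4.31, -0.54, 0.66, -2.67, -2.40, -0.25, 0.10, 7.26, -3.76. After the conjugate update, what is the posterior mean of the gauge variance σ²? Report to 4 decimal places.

With known mean μ and an Inverse-Gamma(α, β) prior on σ², the Normal likelihood is conjugate: posterior is Inv-Gamma(α + n/2, β + Σ(xᵢ−μ)²/2).
Σ(xᵢ−μ)² = (-4.81)² + (-1.89)² + (-4.31)² + (-0.54)² + (0.66)² + (-2.67)² + (-2.40)² + (-0.25)² + (0.10)² + (7.26)² + (-3.76)² = 125.8181.
Posterior: Inv-Gamma(3.3 + 11/2, 3.2 + 125.8181/2) = Inv-Gamma(8.80, 66.10905).
E[σ²|data] = β/(α−1) = 66.10905/7.80 = 8.4755.

8.4755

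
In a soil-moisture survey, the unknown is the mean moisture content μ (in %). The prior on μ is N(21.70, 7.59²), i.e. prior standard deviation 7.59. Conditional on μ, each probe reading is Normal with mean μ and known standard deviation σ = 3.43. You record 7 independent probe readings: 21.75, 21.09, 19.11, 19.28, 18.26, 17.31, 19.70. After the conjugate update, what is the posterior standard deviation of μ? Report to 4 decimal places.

1.2779

For Normal data with known variance σ², a Normal(μ₀, σ₀²) prior on μ is conjugate. Posterior precision = 1/σ₀² + n/σ²; posterior mean is the precision-weighted average of μ₀ and x̄.
σ₀² = 7.59² = 57.6081, σ² = 3.43² = 11.7649; σ² + n·σ₀² = 11.7649 + 7·57.6081 = 415.0216.
Posterior precision = 1/σ₀² + n/σ² = 1/57.6081 + 7/11.7649 = (σ² + n·σ₀²)/(σ₀²σ²) = 415.0216/(57.6081·11.7649); posterior variance σₙ² = σ₀²σ²/(σ² + n·σ₀²) = 57.6081·11.7649/415.0216 = 1.633056.
Posterior SD = √σₙ² = √(57.6081·11.7649/415.0216) = 1.2779.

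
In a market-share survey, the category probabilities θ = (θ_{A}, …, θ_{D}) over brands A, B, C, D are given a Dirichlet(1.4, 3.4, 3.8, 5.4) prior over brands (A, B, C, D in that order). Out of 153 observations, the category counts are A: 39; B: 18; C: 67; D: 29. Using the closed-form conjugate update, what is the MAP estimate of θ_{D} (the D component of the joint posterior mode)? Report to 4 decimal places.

0.2049

The Dirichlet prior is conjugate to the Multinomial likelihood: each posterior αⱼ = prior αⱼ + observed count nⱼ.
Posterior concentration: (40.4, 21.4, 70.8, 34.4), total = 167.0.
Joint mode component: (α_{D}−1)/(Σα−K) = 33.4/163.0 = 0.2049.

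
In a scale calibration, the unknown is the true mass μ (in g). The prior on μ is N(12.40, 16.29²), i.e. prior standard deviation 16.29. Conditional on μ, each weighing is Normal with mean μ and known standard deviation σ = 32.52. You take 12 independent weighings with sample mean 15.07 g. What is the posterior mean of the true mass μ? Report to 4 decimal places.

For Normal data with known variance σ², a Normal(μ₀, σ₀²) prior on μ is conjugate. Posterior precision = 1/σ₀² + n/σ²; posterior mean is the precision-weighted average of μ₀ and x̄.
n·x̄ = 12·15.07 = 180.84.
σ₀² = 16.29² = 265.3641, σ² = 32.52² = 1057.5504; σ² + n·σ₀² = 1057.5504 + 12·265.3641 = 4241.9196.
Posterior mean = (μ₀/σ₀² + n·x̄/σ²)/(1/σ₀² + n/σ²) = (σ²·μ₀ + σ₀²·n·x̄)/(σ² + n·σ₀²) = (1057.5504·12.40 + 265.3641·180.84)/4241.9196 = 61102.068804/4241.9196 = 14.4043.

14.4043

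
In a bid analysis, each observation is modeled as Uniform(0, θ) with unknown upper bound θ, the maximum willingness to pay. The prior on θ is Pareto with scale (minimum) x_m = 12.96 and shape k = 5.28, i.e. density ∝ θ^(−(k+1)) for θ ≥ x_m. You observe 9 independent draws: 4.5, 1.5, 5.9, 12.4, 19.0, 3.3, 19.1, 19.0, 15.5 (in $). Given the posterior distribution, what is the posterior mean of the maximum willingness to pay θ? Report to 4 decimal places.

A Pareto(scale x_m, shape k) prior on the upper bound θ of Uniform(0, θ) is conjugate: posterior is Pareto(max(x_m, max xᵢ), k + n).
Sample maximum = 19.1; prior scale x_m = 12.96 → posterior scale = max = 19.10.
Posterior shape = 5.28 + 9 = 14.28.
E[θ|data] = k·x_m/(k−1) = 14.28·19.10/13.28 = 20.5383.

20.5383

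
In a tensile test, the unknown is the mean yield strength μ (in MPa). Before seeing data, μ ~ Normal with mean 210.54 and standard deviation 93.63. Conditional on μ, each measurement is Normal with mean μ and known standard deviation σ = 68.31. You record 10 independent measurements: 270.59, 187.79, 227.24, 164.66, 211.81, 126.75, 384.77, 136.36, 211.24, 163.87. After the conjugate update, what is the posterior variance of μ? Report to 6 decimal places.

For Normal data with known variance σ², a Normal(μ₀, σ₀²) prior on μ is conjugate. Posterior precision = 1/σ₀² + n/σ²; posterior mean is the precision-weighted average of μ₀ and x̄.
σ₀² = 93.63² = 8766.5769, σ² = 68.31² = 4666.2561; σ² + n·σ₀² = 4666.2561 + 10·8766.5769 = 92332.0251.
Posterior precision = 1/σ₀² + n/σ² = 1/8766.5769 + 10/4666.2561 = (σ² + n·σ₀²)/(σ₀²σ²) = 92332.0251/(8766.5769·4666.2561); posterior variance σₙ² = σ₀²σ²/(σ² + n·σ₀²) = 8766.5769·4666.2561/92332.0251 = 443.043385.

443.043385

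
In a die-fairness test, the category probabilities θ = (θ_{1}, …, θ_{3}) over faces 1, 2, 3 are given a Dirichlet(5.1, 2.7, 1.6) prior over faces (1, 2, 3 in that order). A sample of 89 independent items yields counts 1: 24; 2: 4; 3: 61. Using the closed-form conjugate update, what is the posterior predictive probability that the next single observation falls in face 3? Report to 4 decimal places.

The Dirichlet prior is conjugate to the Multinomial likelihood: each posterior αⱼ = prior αⱼ + observed count nⱼ.
Posterior concentration: (29.1, 6.7, 62.6), total = 98.4.
P(next = 3 | data) = α_{3}/Σα = 0.6362.

0.6362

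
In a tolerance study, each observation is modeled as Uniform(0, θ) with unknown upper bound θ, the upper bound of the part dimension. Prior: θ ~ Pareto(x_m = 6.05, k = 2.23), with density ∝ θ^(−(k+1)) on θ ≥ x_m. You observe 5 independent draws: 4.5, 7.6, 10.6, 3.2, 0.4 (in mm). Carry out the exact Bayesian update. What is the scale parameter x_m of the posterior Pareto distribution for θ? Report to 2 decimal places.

10.60

A Pareto(scale x_m, shape k) prior on the upper bound θ of Uniform(0, θ) is conjugate: posterior is Pareto(max(x_m, max xᵢ), k + n).
Sample maximum = 10.6; prior scale x_m = 6.05 → posterior scale = max = 10.60.
Posterior shape = 2.23 + 5 = 7.23.
Posterior scale x_m = 10.60.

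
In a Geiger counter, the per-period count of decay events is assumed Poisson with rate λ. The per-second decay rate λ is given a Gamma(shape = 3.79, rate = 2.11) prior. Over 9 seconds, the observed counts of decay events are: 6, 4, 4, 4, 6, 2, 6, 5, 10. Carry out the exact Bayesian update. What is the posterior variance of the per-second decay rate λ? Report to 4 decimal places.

With a Gamma(shape α, rate β) prior, the Poisson likelihood is conjugate: the posterior is Gamma(α + ΣXᵢ, β + n).
Sum of counts S = 47 over n = 9 seconds.
Posterior: Gamma(α+S, β+n) = Gamma(3.79+47, 2.11+9) = Gamma(50.79, 11.11).
Var = α/β² = 50.79/11.11² = 0.4115.

0.4115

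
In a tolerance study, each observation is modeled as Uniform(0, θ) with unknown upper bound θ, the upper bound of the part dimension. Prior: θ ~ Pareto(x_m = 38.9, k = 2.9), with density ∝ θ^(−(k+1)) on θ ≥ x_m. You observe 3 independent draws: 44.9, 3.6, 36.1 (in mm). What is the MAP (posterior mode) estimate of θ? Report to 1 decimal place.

A Pareto(scale x_m, shape k) prior on the upper bound θ of Uniform(0, θ) is conjugate: posterior is Pareto(max(x_m, max xᵢ), k + n).
Sample maximum = 44.9; prior scale x_m = 38.9 → posterior scale = max = 44.9.
Posterior shape = 2.9 + 3 = 5.9.
The Pareto density is decreasing on [x_m, ∞), so the mode is x_m = 44.9.

44.9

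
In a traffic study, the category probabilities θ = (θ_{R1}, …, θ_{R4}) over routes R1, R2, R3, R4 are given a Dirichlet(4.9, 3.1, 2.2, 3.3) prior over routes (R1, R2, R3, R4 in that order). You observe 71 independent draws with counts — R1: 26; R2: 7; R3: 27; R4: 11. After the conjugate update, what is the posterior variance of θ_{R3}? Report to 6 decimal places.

0.002645

The Dirichlet prior is conjugate to the Multinomial likelihood: each posterior αⱼ = prior αⱼ + observed count nⱼ.
Posterior concentration: (30.9, 10.1, 29.2, 14.3), total = 84.5.
Var[θ_j] = α_j(Σα−α_j)/((Σα)²(Σα+1)) = 29.2·55.3/(84.5²·85.5) = 0.002645.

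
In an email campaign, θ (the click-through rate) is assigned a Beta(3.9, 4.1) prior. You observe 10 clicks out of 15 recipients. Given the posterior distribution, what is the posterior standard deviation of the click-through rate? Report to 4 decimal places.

The Beta prior is conjugate to a Binomial/Bernoulli likelihood; the update adds successes to α and failures to β.
Posterior: Beta(α+k, β+n−k) = Beta(3.9+10, 4.1+5) = Beta(13.9, 9.1).
Var = αβ/((α+β)²(α+β+1)) = 13.9·9.1/(23.0²·24.0) = 0.00996298; SD = √0.00996298 = 0.0998.

0.0998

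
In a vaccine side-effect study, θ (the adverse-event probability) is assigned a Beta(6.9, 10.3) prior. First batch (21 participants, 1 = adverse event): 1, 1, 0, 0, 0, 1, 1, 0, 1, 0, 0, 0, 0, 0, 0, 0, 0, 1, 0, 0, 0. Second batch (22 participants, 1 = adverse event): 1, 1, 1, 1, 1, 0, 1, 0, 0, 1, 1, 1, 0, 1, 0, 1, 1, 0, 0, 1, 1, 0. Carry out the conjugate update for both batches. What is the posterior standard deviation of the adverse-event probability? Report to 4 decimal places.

0.0636

The Beta prior is conjugate to a Binomial/Bernoulli likelihood; the update adds successes to α and failures to β.
After batch 1: Beta(6.9+6, 10.3+15) = Beta(12.9, 25.3).
After batch 2: Beta(12.9+14, 25.3+8) = Beta(26.9, 33.3).
Var = αβ/((α+β)²(α+β+1)) = 26.9·33.3/(60.2²·61.2) = 0.00403880; SD = √0.00403880 = 0.0636.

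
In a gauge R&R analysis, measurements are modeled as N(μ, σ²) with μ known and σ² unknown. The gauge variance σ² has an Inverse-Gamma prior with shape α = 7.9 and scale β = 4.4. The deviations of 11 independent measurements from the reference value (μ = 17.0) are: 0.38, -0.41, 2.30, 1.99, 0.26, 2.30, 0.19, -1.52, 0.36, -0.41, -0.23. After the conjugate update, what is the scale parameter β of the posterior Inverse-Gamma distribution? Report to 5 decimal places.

With known mean μ and an Inverse-Gamma(α, β) prior on σ², the Normal likelihood is conjugate: posterior is Inv-Gamma(α + n/2, β + Σ(xᵢ−μ)²/2).
Σ(xᵢ−μ)² = (0.38)² + (-0.41)² + (2.30)² + (1.99)² + (0.26)² + (2.30)² + (0.19)² + (-1.52)² + (0.36)² + (-0.41)² + (-0.23)² = 17.6173.
Posterior: Inv-Gamma(7.9 + 11/2, 4.4 + 17.6173/2) = Inv-Gamma(13.40, 13.20865).
Posterior β = 13.20865.

13.20865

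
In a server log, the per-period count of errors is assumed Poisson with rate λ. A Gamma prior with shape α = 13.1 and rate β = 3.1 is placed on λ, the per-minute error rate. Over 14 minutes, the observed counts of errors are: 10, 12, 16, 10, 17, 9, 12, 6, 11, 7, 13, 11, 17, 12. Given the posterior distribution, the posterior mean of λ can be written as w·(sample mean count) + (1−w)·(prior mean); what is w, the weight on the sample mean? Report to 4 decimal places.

With a Gamma(shape α, rate β) prior, the Poisson likelihood is conjugate: the posterior is Gamma(α + ΣXᵢ, β + n).
Posterior mean = (α₀+S)/(β₀+n) = [n/(β₀+n)]·(S/n) + [β₀/(β₀+n)]·(α₀/β₀), so only n and β₀ enter the weight.
Weight on data w = n/(β₀+n) = 14/(3.1+14) = 14/17.1 = 0.8187.

0.8187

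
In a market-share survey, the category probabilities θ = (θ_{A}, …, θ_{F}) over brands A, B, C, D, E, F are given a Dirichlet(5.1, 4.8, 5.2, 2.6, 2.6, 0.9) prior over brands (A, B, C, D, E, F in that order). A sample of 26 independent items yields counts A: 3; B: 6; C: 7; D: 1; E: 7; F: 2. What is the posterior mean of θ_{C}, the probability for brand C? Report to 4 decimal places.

0.2585

The Dirichlet prior is conjugate to the Multinomial likelihood: each posterior αⱼ = prior αⱼ + observed count nⱼ.
Posterior concentration: (8.1, 10.8, 12.2, 3.6, 9.6, 2.9), total = 47.2.
E[θ_{C}|data] = α_{C}/Σα = 12.2/47.2 = 0.2585.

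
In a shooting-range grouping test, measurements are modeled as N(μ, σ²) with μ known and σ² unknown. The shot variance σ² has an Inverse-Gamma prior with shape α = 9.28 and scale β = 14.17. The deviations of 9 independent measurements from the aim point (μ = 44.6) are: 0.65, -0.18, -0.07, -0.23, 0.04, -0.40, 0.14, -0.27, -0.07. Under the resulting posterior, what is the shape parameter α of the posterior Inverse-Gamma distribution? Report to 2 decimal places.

With known mean μ and an Inverse-Gamma(α, β) prior on σ², the Normal likelihood is conjugate: posterior is Inv-Gamma(α + n/2, β + Σ(xᵢ−μ)²/2).
Σ(xᵢ−μ)² = (0.65)² + (-0.18)² + (-0.07)² + (-0.23)² + (0.04)² + (-0.40)² + (0.14)² + (-0.27)² + (-0.07)² = 0.7717.
Posterior: Inv-Gamma(9.28 + 9/2, 14.17 + 0.7717/2) = Inv-Gamma(13.78, 14.55585).
Posterior α = 13.78.

13.78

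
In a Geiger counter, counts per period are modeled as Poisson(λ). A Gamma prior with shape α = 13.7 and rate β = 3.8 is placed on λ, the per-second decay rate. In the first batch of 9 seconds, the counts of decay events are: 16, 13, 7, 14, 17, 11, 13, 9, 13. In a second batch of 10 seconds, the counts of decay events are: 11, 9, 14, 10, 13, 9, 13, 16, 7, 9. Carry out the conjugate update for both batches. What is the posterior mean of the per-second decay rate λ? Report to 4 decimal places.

10.4254

With a Gamma(shape α, rate β) prior, the Poisson likelihood is conjugate: the posterior is Gamma(α + ΣXᵢ, β + n).
Batch 1: sum of counts S = 113 over n = 9 seconds.
After batch 1: Gamma(α+S, β+n) = Gamma(13.7+113, 3.8+9) = Gamma(126.7, 12.8).
Batch 2: sum of counts S = 111 over n = 10 seconds.
After batch 2: Gamma(α+S, β+n) = Gamma(126.7+111, 12.8+10) = Gamma(237.7, 22.8).
Posterior mean = α/β = 237.7/22.8 = 10.4254.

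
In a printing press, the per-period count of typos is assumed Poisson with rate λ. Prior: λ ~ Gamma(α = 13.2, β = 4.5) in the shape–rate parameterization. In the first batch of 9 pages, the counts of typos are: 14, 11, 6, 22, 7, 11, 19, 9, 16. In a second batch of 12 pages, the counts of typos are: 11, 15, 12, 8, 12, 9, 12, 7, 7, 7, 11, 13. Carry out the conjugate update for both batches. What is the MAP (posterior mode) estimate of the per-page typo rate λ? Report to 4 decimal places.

9.8510

With a Gamma(shape α, rate β) prior, the Poisson likelihood is conjugate: the posterior is Gamma(α + ΣXᵢ, β + n).
Batch 1: sum of counts S = 115 over n = 9 pages.
After batch 1: Gamma(α+S, β+n) = Gamma(13.2+115, 4.5+9) = Gamma(128.2, 13.5).
Batch 2: sum of counts S = 124 over n = 12 pages.
After batch 2: Gamma(α+S, β+n) = Gamma(128.2+124, 13.5+12) = Gamma(252.2, 25.5).
Mode of Gamma(α,β) for α≥1 is (α−1)/β = 251.2/25.5 = 9.8510.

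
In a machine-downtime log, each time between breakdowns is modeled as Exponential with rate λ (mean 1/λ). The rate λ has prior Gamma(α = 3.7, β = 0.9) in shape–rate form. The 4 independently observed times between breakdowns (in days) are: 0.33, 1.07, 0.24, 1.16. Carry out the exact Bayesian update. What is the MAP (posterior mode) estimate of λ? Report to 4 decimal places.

1.8108

With a Gamma(shape α, rate β) prior on the exponential rate λ, the posterior after n observations with total T = Σxᵢ is Gamma(α+n, β+T).
Sum of observations T = 2.80 days; n = 4.
Posterior: Gamma(3.7+4, 0.9+2.80) = Gamma(7.7, 3.70).
Mode = (α−1)/β = 1.8108.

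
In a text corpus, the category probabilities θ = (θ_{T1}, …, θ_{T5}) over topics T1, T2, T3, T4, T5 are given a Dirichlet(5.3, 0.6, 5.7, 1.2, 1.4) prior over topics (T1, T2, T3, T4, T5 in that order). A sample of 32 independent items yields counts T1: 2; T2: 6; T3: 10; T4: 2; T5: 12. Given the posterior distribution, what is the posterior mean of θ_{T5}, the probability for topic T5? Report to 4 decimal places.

0.2900

The Dirichlet prior is conjugate to the Multinomial likelihood: each posterior αⱼ = prior αⱼ + observed count nⱼ.
Posterior concentration: (7.3, 6.6, 15.7, 3.2, 13.4), total = 46.2.
E[θ_{T5}|data] = α_{T5}/Σα = 13.4/46.2 = 0.2900.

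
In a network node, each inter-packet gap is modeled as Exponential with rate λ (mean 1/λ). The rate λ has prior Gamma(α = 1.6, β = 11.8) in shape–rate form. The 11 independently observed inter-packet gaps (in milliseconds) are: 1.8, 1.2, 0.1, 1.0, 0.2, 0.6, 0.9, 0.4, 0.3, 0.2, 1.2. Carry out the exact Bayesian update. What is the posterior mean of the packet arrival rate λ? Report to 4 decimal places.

0.6396

With a Gamma(shape α, rate β) prior on the exponential rate λ, the posterior after n observations with total T = Σxᵢ is Gamma(α+n, β+T).
Sum of observations T = 7.9 milliseconds; n = 11.
Posterior: Gamma(1.6+11, 11.8+7.9) = Gamma(12.6, 19.7).
Posterior mean of λ = α/β = 12.6/19.7 = 0.6396.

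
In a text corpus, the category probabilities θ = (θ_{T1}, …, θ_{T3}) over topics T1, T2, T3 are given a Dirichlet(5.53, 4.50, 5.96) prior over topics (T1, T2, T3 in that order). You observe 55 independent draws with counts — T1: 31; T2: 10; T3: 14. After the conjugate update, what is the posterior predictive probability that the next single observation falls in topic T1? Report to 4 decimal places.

0.5146

The Dirichlet prior is conjugate to the Multinomial likelihood: each posterior αⱼ = prior αⱼ + observed count nⱼ.
Posterior concentration: (36.53, 14.50, 19.96), total = 70.99.
P(next = T1 | data) = α_{T1}/Σα = 0.5146.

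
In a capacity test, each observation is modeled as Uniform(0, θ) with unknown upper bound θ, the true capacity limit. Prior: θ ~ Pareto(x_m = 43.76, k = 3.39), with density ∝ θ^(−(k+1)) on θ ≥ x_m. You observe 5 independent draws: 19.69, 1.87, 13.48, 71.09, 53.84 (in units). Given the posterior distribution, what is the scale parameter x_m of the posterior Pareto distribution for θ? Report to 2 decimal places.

A Pareto(scale x_m, shape k) prior on the upper bound θ of Uniform(0, θ) is conjugate: posterior is Pareto(max(x_m, max xᵢ), k + n).
Sample maximum = 71.09; prior scale x_m = 43.76 → posterior scale = max = 71.09.
Posterior shape = 3.39 + 5 = 8.39.
Posterior scale x_m = 71.09.

71.09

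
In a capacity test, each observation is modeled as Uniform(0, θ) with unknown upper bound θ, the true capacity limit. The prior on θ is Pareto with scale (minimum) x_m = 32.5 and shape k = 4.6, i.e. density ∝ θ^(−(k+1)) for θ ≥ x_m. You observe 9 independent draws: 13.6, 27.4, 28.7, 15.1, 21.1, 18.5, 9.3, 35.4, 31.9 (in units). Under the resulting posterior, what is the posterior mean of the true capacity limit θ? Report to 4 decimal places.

A Pareto(scale x_m, shape k) prior on the upper bound θ of Uniform(0, θ) is conjugate: posterior is Pareto(max(x_m, max xᵢ), k + n).
Sample maximum = 35.4; prior scale x_m = 32.5 → posterior scale = max = 35.4.
Posterior shape = 4.6 + 9 = 13.6.
E[θ|data] = k·x_m/(k−1) = 13.6·35.4/12.6 = 38.2095.

38.2095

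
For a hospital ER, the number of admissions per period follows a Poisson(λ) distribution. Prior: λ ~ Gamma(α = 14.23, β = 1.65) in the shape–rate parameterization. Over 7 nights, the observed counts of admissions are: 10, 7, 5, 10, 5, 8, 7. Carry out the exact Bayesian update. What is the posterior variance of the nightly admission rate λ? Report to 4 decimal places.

0.8852

With a Gamma(shape α, rate β) prior, the Poisson likelihood is conjugate: the posterior is Gamma(α + ΣXᵢ, β + n).
Sum of counts S = 52 over n = 7 nights.
Posterior: Gamma(α+S, β+n) = Gamma(14.23+52, 1.65+7) = Gamma(66.23, 8.65).
Var = α/β² = 66.23/8.65² = 0.8852.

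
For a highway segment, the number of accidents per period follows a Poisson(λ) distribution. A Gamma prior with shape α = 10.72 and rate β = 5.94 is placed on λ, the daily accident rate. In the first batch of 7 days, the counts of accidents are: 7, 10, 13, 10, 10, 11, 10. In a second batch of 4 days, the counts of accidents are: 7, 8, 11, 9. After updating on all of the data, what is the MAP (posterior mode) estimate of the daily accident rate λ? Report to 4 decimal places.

6.8312

With a Gamma(shape α, rate β) prior, the Poisson likelihood is conjugate: the posterior is Gamma(α + ΣXᵢ, β + n).
Batch 1: sum of counts S = 71 over n = 7 days.
After batch 1: Gamma(α+S, β+n) = Gamma(10.72+71, 5.94+7) = Gamma(81.72, 12.94).
Batch 2: sum of counts S = 35 over n = 4 days.
After batch 2: Gamma(α+S, β+n) = Gamma(81.72+35, 12.94+4) = Gamma(116.72, 16.94).
Mode of Gamma(α,β) for α≥1 is (α−1)/β = 115.72/16.94 = 6.8312.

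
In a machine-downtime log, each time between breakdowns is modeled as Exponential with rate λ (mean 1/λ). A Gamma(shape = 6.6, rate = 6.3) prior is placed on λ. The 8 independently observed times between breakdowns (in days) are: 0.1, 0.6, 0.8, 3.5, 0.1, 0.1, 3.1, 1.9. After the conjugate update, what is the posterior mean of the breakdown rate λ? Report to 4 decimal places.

0.8848

With a Gamma(shape α, rate β) prior on the exponential rate λ, the posterior after n observations with total T = Σxᵢ is Gamma(α+n, β+T).
Sum of observations T = 10.2 days; n = 8.
Posterior: Gamma(6.6+8, 6.3+10.2) = Gamma(14.6, 16.5).
Posterior mean of λ = α/β = 14.6/16.5 = 0.8848.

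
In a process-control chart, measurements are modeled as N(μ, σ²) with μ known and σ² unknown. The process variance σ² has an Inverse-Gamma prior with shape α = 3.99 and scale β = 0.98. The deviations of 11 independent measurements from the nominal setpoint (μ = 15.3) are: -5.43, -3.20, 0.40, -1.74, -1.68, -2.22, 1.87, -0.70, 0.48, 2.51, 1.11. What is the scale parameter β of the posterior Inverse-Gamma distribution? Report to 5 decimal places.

With known mean μ and an Inverse-Gamma(α, β) prior on σ², the Normal likelihood is conjugate: posterior is Inv-Gamma(α + n/2, β + Σ(xᵢ−μ)²/2).
Σ(xᵢ−μ)² = (-5.43)² + (-3.20)² + (0.40)² + (-1.74)² + (-1.68)² + (-2.22)² + (1.87)² + (-0.70)² + (0.48)² + (2.51)² + (1.11)² = 62.4128.
Posterior: Inv-Gamma(3.99 + 11/2, 0.98 + 62.4128/2) = Inv-Gamma(9.49, 32.18640).
Posterior β = 32.18640.

32.18640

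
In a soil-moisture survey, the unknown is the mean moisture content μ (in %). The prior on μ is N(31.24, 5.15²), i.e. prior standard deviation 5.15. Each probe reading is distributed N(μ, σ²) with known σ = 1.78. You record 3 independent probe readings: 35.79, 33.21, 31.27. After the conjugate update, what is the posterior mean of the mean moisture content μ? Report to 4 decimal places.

For Normal data with known variance σ², a Normal(μ₀, σ₀²) prior on μ is conjugate. Posterior precision = 1/σ₀² + n/σ²; posterior mean is the precision-weighted average of μ₀ and x̄.
Σxᵢ = 35.79 + 33.21 + 31.27 = 100.27, so n·x̄ = 100.27.
σ₀² = 5.15² = 26.5225, σ² = 1.78² = 3.1684; σ² + n·σ₀² = 3.1684 + 3·26.5225 = 82.7359.
Posterior mean = (μ₀/σ₀² + n·x̄/σ²)/(1/σ₀² + n/σ²) = (σ²·μ₀ + σ₀²·n·x̄)/(σ² + n·σ₀²) = (3.1684·31.24 + 26.5225·100.27)/82.7359 = 2758.391891/82.7359 = 33.3397.

33.3397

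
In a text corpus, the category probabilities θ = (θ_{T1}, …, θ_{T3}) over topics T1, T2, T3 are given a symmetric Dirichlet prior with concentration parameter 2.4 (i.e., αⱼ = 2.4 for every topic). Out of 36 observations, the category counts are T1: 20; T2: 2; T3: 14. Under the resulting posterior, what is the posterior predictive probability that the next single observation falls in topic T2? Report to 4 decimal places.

0.1019

The Dirichlet prior is conjugate to the Multinomial likelihood: each posterior αⱼ = prior αⱼ + observed count nⱼ.
Posterior concentration: (22.4, 4.4, 16.4), total = 43.2.
P(next = T2 | data) = α_{T2}/Σα = 0.1019.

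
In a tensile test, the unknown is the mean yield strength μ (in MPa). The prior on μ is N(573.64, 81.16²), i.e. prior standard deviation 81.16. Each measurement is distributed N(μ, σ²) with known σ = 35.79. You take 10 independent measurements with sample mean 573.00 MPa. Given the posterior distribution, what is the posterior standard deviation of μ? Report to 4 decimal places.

11.2093

For Normal data with known variance σ², a Normal(μ₀, σ₀²) prior on μ is conjugate. Posterior precision = 1/σ₀² + n/σ²; posterior mean is the precision-weighted average of μ₀ and x̄.
σ₀² = 81.16² = 6586.9456, σ² = 35.79² = 1280.9241; σ² + n·σ₀² = 1280.9241 + 10·6586.9456 = 67150.3801.
Posterior precision = 1/σ₀² + n/σ² = 1/6586.9456 + 10/1280.9241 = (σ² + n·σ₀²)/(σ₀²σ²) = 67150.3801/(6586.9456·1280.9241); posterior variance σₙ² = σ₀²σ²/(σ² + n·σ₀²) = 6586.9456·1280.9241/67150.3801 = 125.648989.
Posterior SD = √σₙ² = √(6586.9456·1280.9241/67150.3801) = 11.2093.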